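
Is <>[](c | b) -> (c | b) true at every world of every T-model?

No, not valid

Tableau for the negation ~(<>[](c | b) -> (c | b)):
1. ~(<>[](c | b) -> (c | b)), w0
2. <>[](c | b), w0
3. ~(c | b), w0
4. ~c, w0
5. ~b, w0
6. [](c | b), w1
7. c | b, w1
8. b, w1
Accessibility: w0Rw0, w0Rw1, w1Rw1
The negation has an open branch (countermodel exists).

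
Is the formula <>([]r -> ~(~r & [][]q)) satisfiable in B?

Satisfiable

1. <>([]r -> ~(~r & [][]q)), u
2. []r -> ~(~r & [][]q), v   [<>-rule on 1: fresh world v, uRv]
3. ~(~r & [][]q), v   [->-rule on 2 (branches; this branch)]
4. ~[][]q, v   [~&-rule on 3 (branches; this branch)]
5. ~[]q, w   [~[]-rule on 4: fresh world w, vRw]
6. ~q, x   [~[]-rule on 5: fresh world x, wRx]
Accessibility: uRu, uRv, vRu, vRv, vRw, wRv, wRw, wRx, xRw, xRx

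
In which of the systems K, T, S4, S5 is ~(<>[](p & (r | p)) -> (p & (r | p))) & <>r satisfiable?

S5-tableau for the formula:
1. ~(<>[](p & (r | p)) -> (p & (r | p))) & <>r, u
2. ~(<>[](p & (r | p)) -> (p & (r | p))), u
3. <>r, u
4. <>[](p & (r | p)), u
5. ~(p & (r | p)), u
6. ~(r | p), u
7. ~r, u
8. ~p, u
9. r, v
10. [](p & (r | p)), w
11. p & (r | p), u
12. p, u
13. r | p, u
Accessibility: uRu, uRv, uRw, vRu, vRv, vRw, wRu, wRv, wRw
Branch closes: p and ~p both at u.
Every branch closes (one shown): unsatisfiable in S5.
S4-tableau for the formula:
1. ~(<>[](p & (r | p)) -> (p & (r | p))) & <>r, u
2. ~(<>[](p & (r | p)) -> (p & (r | p))), u
3. <>r, u
4. <>[](p & (r | p)), u
5. ~(p & (r | p)), u
6. ~(r | p), u
7. ~r, u
8. ~p, u
9. r, v
10. [](p & (r | p)), w
11. p & (r | p), w
12. p, w
13. r | p, w
Accessibility: uRu, uRv, uRw, vRv, wRw
Complete open branch: satisfiable in S4, hence also in K, T (this S4-model is also a K-model and a T-model).

K, T, S4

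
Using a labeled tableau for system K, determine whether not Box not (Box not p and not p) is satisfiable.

1. not Box not (Box not p and not p), 0
2. Box not p and not p, 1   [neg-Box-rule on 1: fresh world 1, 0R1]
3. Box not p, 1   [and-rule on 2]
4. not p, 1   [and-rule on 2]
Accessibility: 0R1

Satisfiable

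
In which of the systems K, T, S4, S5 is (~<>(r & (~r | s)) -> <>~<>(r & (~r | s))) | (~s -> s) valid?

T, S4, S5

K-tableau for the negation ~((~<>(r & (~r | s)) -> <>~<>(r & (~r | s))) | (~s -> s)):
1. ~((~<>(r & (~r | s)) -> <>~<>(r & (~r | s))) | (~s -> s)), u
2. ~(~<>(r & (~r | s)) -> <>~<>(r & (~r | s))), u   [~|-rule on 1]
3. ~(~s -> s), u   [~|-rule on 1]
4. ~<>(r & (~r | s)), u   [~->-rule on 2]
5. ~<>~<>(r & (~r | s)), u   [~->-rule on 2]
6. ~s, u   [~->-rule on 3]
Complete open branch: countermodel on a K-frame, so not valid in K.
T-tableau for the negation ~((~<>(r & (~r | s)) -> <>~<>(r & (~r | s))) | (~s -> s)):
1. ~((~<>(r & (~r | s)) -> <>~<>(r & (~r | s))) | (~s -> s)), u
2. ~(~<>(r & (~r | s)) -> <>~<>(r & (~r | s))), u   [~|-rule on 1]
3. ~(~s -> s), u   [~|-rule on 1]
4. ~<>(r & (~r | s)), u   [~->-rule on 2]
5. ~<>~<>(r & (~r | s)), u   [~->-rule on 2]
6. ~s, u   [~->-rule on 3]
7. ~(r & (~r | s)), u   [~<>-rule on 4 via uRu]
8. <>(r & (~r | s)), u   [~<>-rule on 5 via uRu]
9. ~(~r | s), u   [~&-rule on 7 (branches; this branch)]
10. r, u   [~|-rule on 9]
11. r & (~r | s), v   [<>-rule on 8: fresh world v, uRv]
12. r, v   [&-rule on 11]
13. ~r | s, v   [&-rule on 11]
14. ~(r & (~r | s)), v   [~<>-rule on 4 via uRv]
15. <>(r & (~r | s)), v   [~<>-rule on 5 via uRv]
16. s, v   [|-rule on 13 (branches; this branch)]
17. ~(~r | s), v   [~&-rule on 14 (branches; this branch)]
18. ~s, v   [~|-rule on 17]
Accessibility: uRu, uRv, vRv
Branch closes: s and ~s both at v.
Every branch closes (one shown): valid in T, hence also in S4, S5 (every theorem of T is a theorem of S4 and S5).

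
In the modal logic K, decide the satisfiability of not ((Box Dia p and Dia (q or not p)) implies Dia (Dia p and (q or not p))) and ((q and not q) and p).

No, unsatisfiable

1. not ((Box Dia p and Dia (q or not p)) implies Dia (Dia p and (q or not p))) and ((q and not q) and p), w0
2. not ((Box Dia p and Dia (q or not p)) implies Dia (Dia p and (q or not p))), w0
3. (q and not q) and p, w0
4. Box Dia p and Dia (q or not p), w0
5. not Dia (Dia p and (q or not p)), w0
6. q and not q, w0
7. p, w0
8. Box Dia p, w0
9. Dia (q or not p), w0
10. q, w0
11. not q, w0
Branch closes: q and not q both at w0.
Every branch closes; the branch above is one of them.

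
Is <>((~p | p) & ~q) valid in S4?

No, not valid

Tableau for the negation ~<>((~p | p) & ~q):
1. ~<>((~p | p) & ~q), 0
2. ~((~p | p) & ~q), 0   [~<>-rule on 1 via 0R0]
3. q, 0   [~&-rule on 2 (branches; this branch)]
Accessibility: 0R0
The negation has an open branch (countermodel exists).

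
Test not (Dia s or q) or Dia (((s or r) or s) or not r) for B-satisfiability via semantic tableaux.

1. not (Dia s or q) or Dia (((s or r) or s) or not r), 0
2. Dia (((s or r) or s) or not r), 0
3. ((s or r) or s) or not r, 1
4. not r, 1
Accessibility: 0R0, 0R1, 1R0, 1R1

Satisfiable (open branch found)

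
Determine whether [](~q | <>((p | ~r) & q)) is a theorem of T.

Invalid (countermodel exists)

Tableau for the negation ~[](~q | <>((p | ~r) & q)):
1. ~[](~q | <>((p | ~r) & q)), 0
2. ~(~q | <>((p | ~r) & q)), 1   [~[]-rule on 1: fresh world 1, 0R1]
3. q, 1   [~|-rule on 2]
4. ~<>((p | ~r) & q), 1   [~|-rule on 2]
5. ~((p | ~r) & q), 1   [~<>-rule on 4 via 1R1]
6. ~(p | ~r), 1   [~&-rule on 5 (branches; this branch)]
7. ~p, 1   [~|-rule on 6]
8. r, 1   [~|-rule on 6]
Accessibility: 0R0, 0R1, 1R1
The negation has an open branch (countermodel exists).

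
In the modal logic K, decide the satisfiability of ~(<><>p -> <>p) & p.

1. ~(<><>p -> <>p) & p, w0
2. ~(<><>p -> <>p), w0   [&-rule on 1]
3. p, w0   [&-rule on 1]
4. <><>p, w0   [~->-rule on 2]
5. ~<>p, w0   [~->-rule on 2]
6. <>p, w1   [<>-rule on 4: fresh world w1, w0Rw1]
7. ~p, w1   [~<>-rule on 5 via w0Rw1]
8. p, w2   [<>-rule on 6: fresh world w2, w1Rw2]
Accessibility: w0Rw1, w1Rw2

Satisfiable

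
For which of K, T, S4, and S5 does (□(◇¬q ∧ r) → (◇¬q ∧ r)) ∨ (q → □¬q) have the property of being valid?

T, S4, S5

T-tableau for the negation ¬((□(◇¬q ∧ r) → (◇¬q ∧ r)) ∨ (q → □¬q)):
1. ¬((□(◇¬q ∧ r) → (◇¬q ∧ r)) ∨ (q → □¬q)), 0
2. ¬(□(◇¬q ∧ r) → (◇¬q ∧ r)), 0   [¬∨-rule on 1]
3. ¬(q → □¬q), 0   [¬∨-rule on 1]
4. □(◇¬q ∧ r), 0   [¬→-rule on 2]
5. ¬(◇¬q ∧ r), 0   [¬→-rule on 2]
6. q, 0   [¬→-rule on 3]
7. ¬□¬q, 0   [¬→-rule on 3]
8. ◇¬q ∧ r, 0   [□-rule on 4 via 0R0]
9. ◇¬q, 0   [∧-rule on 8]
10. r, 0   [∧-rule on 8]
11. ¬◇¬q, 0   [¬∧-rule on 5 (branches; this branch)]
12. q, 1   [¬□-rule on 7: fresh world 1, 0R1]
13. ◇¬q ∧ r, 1   [□-rule on 4 via 0R1]
14. ◇¬q, 1   [∧-rule on 13]
15. r, 1   [∧-rule on 13]
16. ¬q, 2   [◇-rule on 9: fresh world 2, 0R2]
17. ◇¬q ∧ r, 2   [□-rule on 4 via 0R2]
18. ◇¬q, 2   [∧-rule on 17]
19. r, 2   [∧-rule on 17]
20. q, 2   [¬◇-rule on 11 via 0R2]
Accessibility: 0R0, 0R1, 0R2, 1R1, 2R2
Branch closes: q and ¬q both at 2.
Every branch closes (one shown): valid in T, hence also in S4, S5 (every theorem of T is a theorem of S4 and S5).
K-tableau for the negation ¬((□(◇¬q ∧ r) → (◇¬q ∧ r)) ∨ (q → □¬q)):
1. ¬((□(◇¬q ∧ r) → (◇¬q ∧ r)) ∨ (q → □¬q)), 0
2. ¬(□(◇¬q ∧ r) → (◇¬q ∧ r)), 0   [¬∨-rule on 1]
3. ¬(q → □¬q), 0   [¬∨-rule on 1]
4. □(◇¬q ∧ r), 0   [¬→-rule on 2]
5. ¬(◇¬q ∧ r), 0   [¬→-rule on 2]
6. q, 0   [¬→-rule on 3]
7. ¬□¬q, 0   [¬→-rule on 3]
8. ¬r, 0   [¬∧-rule on 5 (branches; this branch)]
9. q, 1   [¬□-rule on 7: fresh world 1, 0R1]
10. ◇¬q ∧ r, 1   [□-rule on 4 via 0R1]
11. ◇¬q, 1   [∧-rule on 10]
12. r, 1   [∧-rule on 10]
13. ¬q, 2   [◇-rule on 11: fresh world 2, 1R2]
Accessibility: 0R1, 1R2
Complete open branch: countermodel on a K-frame, so not valid in K.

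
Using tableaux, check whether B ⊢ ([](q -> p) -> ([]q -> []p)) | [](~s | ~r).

Valid

Tableau for the negation ~(([](q -> p) -> ([]q -> []p)) | [](~s | ~r)):
1. ~(([](q -> p) -> ([]q -> []p)) | [](~s | ~r)), 0
2. ~([](q -> p) -> ([]q -> []p)), 0   [~|-rule on 1]
3. ~[](~s | ~r), 0   [~|-rule on 1]
4. [](q -> p), 0   [~->-rule on 2]
5. ~([]q -> []p), 0   [~->-rule on 2]
6. []q, 0   [~->-rule on 5]
7. ~[]p, 0   [~->-rule on 5]
8. q -> p, 0   [[]-rule on 4 via 0R0]
9. q, 0   [[]-rule on 6 via 0R0]
10. p, 0   [->-rule on 8 (branches; this branch)]
11. ~(~s | ~r), 1   [~[]-rule on 3: fresh world 1, 0R1]
12. s, 1   [~|-rule on 11]
13. r, 1   [~|-rule on 11]
14. q -> p, 1   [[]-rule on 4 via 0R1]
15. q, 1   [[]-rule on 6 via 0R1]
16. p, 1   [->-rule on 14 (branches; this branch)]
17. ~p, 2   [~[]-rule on 7: fresh world 2, 0R2]
18. q -> p, 2   [[]-rule on 4 via 0R2]
19. q, 2   [[]-rule on 6 via 0R2]
20. p, 2   [->-rule on 18 (branches; this branch)]
Accessibility: 0R0, 0R1, 0R2, 1R0, 1R1, 2R0, 2R2
Branch closes: p and ~p both at 2.
Every branch of the negation's tableau closes; the branch above is one of them.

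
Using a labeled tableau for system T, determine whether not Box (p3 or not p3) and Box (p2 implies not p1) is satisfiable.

1. not Box (p3 or not p3) and Box (p2 implies not p1), u
2. not Box (p3 or not p3), u   [and-rule on 1]
3. Box (p2 implies not p1), u   [and-rule on 1]
4. p2 implies not p1, u   [Box-rule on 3 via uRu]
5. not p1, u   [implies-rule on 4 (branches; this branch)]
6. not (p3 or not p3), v   [neg-Box-rule on 2: fresh world v, uRv]
7. not p3, v   [neg-or-rule on 6]
8. p3, v   [neg-or-rule on 6]
Accessibility: uRu, uRv, vRv
Branch closes: p3 and not p3 both at v.
Every branch closes; the branch above is one of them.

Unsatisfiable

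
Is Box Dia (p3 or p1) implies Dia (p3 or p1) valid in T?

Valid

Tableau for the negation not (Box Dia (p3 or p1) implies Dia (p3 or p1)):
1. not (Box Dia (p3 or p1) implies Dia (p3 or p1)), u
2. Box Dia (p3 or p1), u
3. not Dia (p3 or p1), u
4. Dia (p3 or p1), u
5. not (p3 or p1), u
6. not p3, u
7. not p1, u
8. p3 or p1, v
9. Dia (p3 or p1), v
10. not (p3 or p1), v
11. not p3, v
12. not p1, v
13. p1, v
Accessibility: uRu, uRv, vRv
Branch closes: p1 and not p1 both at v.
Every branch of the negation's tableau closes; the branch above is one of them.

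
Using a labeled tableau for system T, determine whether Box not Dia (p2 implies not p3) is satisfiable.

Satisfiable (open branch found)

1. Box not Dia (p2 implies not p3), w0
2. not Dia (p2 implies not p3), w0
3. not (p2 implies not p3), w0
4. p2, w0
5. p3, w0
Accessibility: w0Rw0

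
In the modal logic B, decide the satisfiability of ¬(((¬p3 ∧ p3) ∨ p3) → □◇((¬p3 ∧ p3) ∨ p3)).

Unsatisfiable (every branch closes)

1. ¬(((¬p3 ∧ p3) ∨ p3) → □◇((¬p3 ∧ p3) ∨ p3)), 0
2. (¬p3 ∧ p3) ∨ p3, 0
3. ¬□◇((¬p3 ∧ p3) ∨ p3), 0
4. p3, 0
5. ¬◇((¬p3 ∧ p3) ∨ p3), 1
6. ¬((¬p3 ∧ p3) ∨ p3), 0
7. ¬(¬p3 ∧ p3), 0
8. ¬p3, 0
Accessibility: 0R0, 0R1, 1R0, 1R1
Branch closes: p3 and ¬p3 both at 0.
Every branch closes; the branch above is one of them.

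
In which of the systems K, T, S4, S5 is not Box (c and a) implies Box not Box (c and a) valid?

S5

S5-tableau for the negation not (not Box (c and a) implies Box not Box (c and a)):
1. not (not Box (c and a) implies Box not Box (c and a)), w0
2. not Box (c and a), w0
3. not Box not Box (c and a), w0
4. not (c and a), w1
5. not a, w1
6. Box (c and a), w2
7. c and a, w0
8. c, w0
9. a, w0
10. c and a, w1
11. c, w1
12. a, w1
Accessibility: w0Rw0, w0Rw1, w0Rw2, w1Rw0, w1Rw1, w1Rw2, w2Rw0, w2Rw1, w2Rw2
Branch closes: a and not a both at w1.
Every branch closes (one shown): valid in S5.
S4-tableau for the negation not (not Box (c and a) implies Box not Box (c and a)):
1. not (not Box (c and a) implies Box not Box (c and a)), w0
2. not Box (c and a), w0
3. not Box not Box (c and a), w0
4. not (c and a), w1
5. not a, w1
6. Box (c and a), w2
7. c and a, w2
8. c, w2
9. a, w2
Accessibility: w0Rw0, w0Rw1, w0Rw2, w1Rw1, w2Rw2
Complete open branch: countermodel on an S4-frame, so not valid in S4, nor in K, T (the same frame is also a K-frame and a T-frame).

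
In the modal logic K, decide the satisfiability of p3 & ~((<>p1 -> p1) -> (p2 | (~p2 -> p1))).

1. p3 & ~((<>p1 -> p1) -> (p2 | (~p2 -> p1))), 0
2. p3, 0   [&-rule on 1]
3. ~((<>p1 -> p1) -> (p2 | (~p2 -> p1))), 0   [&-rule on 1]
4. <>p1 -> p1, 0   [~->-rule on 3]
5. ~(p2 | (~p2 -> p1)), 0   [~->-rule on 3]
6. ~p2, 0   [~|-rule on 5]
7. ~(~p2 -> p1), 0   [~|-rule on 5]
8. ~p1, 0   [~->-rule on 7]
9. ~<>p1, 0   [->-rule on 4 (branches; this branch)]

Yes, satisfiable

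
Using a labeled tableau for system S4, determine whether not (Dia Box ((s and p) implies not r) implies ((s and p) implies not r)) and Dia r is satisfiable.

1. not (Dia Box ((s and p) implies not r) implies ((s and p) implies not r)) and Dia r, u
2. not (Dia Box ((s and p) implies not r) implies ((s and p) implies not r)), u
3. Dia r, u
4. Dia Box ((s and p) implies not r), u
5. not ((s and p) implies not r), u
6. s and p, u
7. r, u
8. s, u
9. p, u
10. r, v
11. Box ((s and p) implies not r), w
12. (s and p) implies not r, w
13. not r, w
Accessibility: uRu, uRv, uRw, vRv, wRw

Satisfiable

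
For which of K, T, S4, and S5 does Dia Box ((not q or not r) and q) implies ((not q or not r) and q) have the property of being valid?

S5

S4-tableau for the negation not (Dia Box ((not q or not r) and q) implies ((not q or not r) and q)):
1. not (Dia Box ((not q or not r) and q) implies ((not q or not r) and q)), 0
2. Dia Box ((not q or not r) and q), 0
3. not ((not q or not r) and q), 0
4. not q, 0
5. Box ((not q or not r) and q), 1
6. (not q or not r) and q, 1
7. not q or not r, 1
8. q, 1
9. not r, 1
Accessibility: 0R0, 0R1, 1R1
Complete open branch: countermodel on an S4-frame, so not valid in S4, nor in K, T (the same frame is also a K-frame and a T-frame).
S5-tableau for the negation not (Dia Box ((not q or not r) and q) implies ((not q or not r) and q)):
1. not (Dia Box ((not q or not r) and q) implies ((not q or not r) and q)), 0
2. Dia Box ((not q or not r) and q), 0
3. not ((not q or not r) and q), 0
4. not (not q or not r), 0
5. q, 0
6. r, 0
7. Box ((not q or not r) and q), 1
8. (not q or not r) and q, 0
9. not q or not r, 0
10. (not q or not r) and q, 1
11. not q or not r, 1
12. q, 1
13. not r, 0
Accessibility: 0R0, 0R1, 1R0, 1R1
Branch closes: r and not r both at 0.
Every branch closes (one shown): valid in S5.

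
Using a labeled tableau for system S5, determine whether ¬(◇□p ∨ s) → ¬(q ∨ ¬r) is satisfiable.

Satisfiable

1. ¬(◇□p ∨ s) → ¬(q ∨ ¬r), w0
2. ¬(q ∨ ¬r), w0
3. ¬q, w0
4. r, w0
Accessibility: w0Rw0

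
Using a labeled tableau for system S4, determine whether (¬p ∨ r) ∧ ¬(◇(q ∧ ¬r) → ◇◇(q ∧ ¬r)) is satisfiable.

1. (¬p ∨ r) ∧ ¬(◇(q ∧ ¬r) → ◇◇(q ∧ ¬r)), w0
2. ¬p ∨ r, w0
3. ¬(◇(q ∧ ¬r) → ◇◇(q ∧ ¬r)), w0
4. ◇(q ∧ ¬r), w0
5. ¬◇◇(q ∧ ¬r), w0
6. ¬◇(q ∧ ¬r), w0
7. ¬(q ∧ ¬r), w0
8. r, w0
9. q ∧ ¬r, w1
10. q, w1
11. ¬r, w1
12. ¬◇(q ∧ ¬r), w1
13. ¬(q ∧ ¬r), w1
14. r, w1
Accessibility: w0Rw0, w0Rw1, w1Rw1
Branch closes: r and ¬r both at w1.
All branches of the tableau close; one closing branch shown above.

No, unsatisfiable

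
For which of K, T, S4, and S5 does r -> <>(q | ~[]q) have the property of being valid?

K-tableau for the negation ~(r -> <>(q | ~[]q)):
1. ~(r -> <>(q | ~[]q)), w0
2. r, w0   [~->-rule on 1]
3. ~<>(q | ~[]q), w0   [~->-rule on 1]
Complete open branch: countermodel on a K-frame, so not valid in K.
T-tableau for the negation ~(r -> <>(q | ~[]q)):
1. ~(r -> <>(q | ~[]q)), w0
2. r, w0   [~->-rule on 1]
3. ~<>(q | ~[]q), w0   [~->-rule on 1]
4. ~(q | ~[]q), w0   [~<>-rule on 3 via w0Rw0]
5. ~q, w0   [~|-rule on 4]
6. []q, w0   [~|-rule on 4]
7. q, w0   [[]-rule on 6 via w0Rw0]
Accessibility: w0Rw0
Branch closes: q and ~q both at w0.
Every branch closes (one shown): valid in T, hence also in S4, S5 (every theorem of T is a theorem of S4 and S5).

T, S4, S5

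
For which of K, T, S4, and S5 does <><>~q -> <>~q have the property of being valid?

S4, S5

S4-tableau for the negation ~(<><>~q -> <>~q):
1. ~(<><>~q -> <>~q), 0
2. <><>~q, 0
3. ~<>~q, 0
4. q, 0
5. <>~q, 1
6. q, 1
7. ~q, 2
8. q, 2
Accessibility: 0R0, 0R1, 0R2, 1R1, 1R2, 2R2
Branch closes: q and ~q both at 2.
Every branch closes (one shown): valid in S4, hence also in S5 (every theorem of S4 is a theorem of S5).
T-tableau for the negation ~(<><>~q -> <>~q):
1. ~(<><>~q -> <>~q), 0
2. <><>~q, 0
3. ~<>~q, 0
4. q, 0
5. <>~q, 1
6. q, 1
7. ~q, 2
Accessibility: 0R0, 0R1, 1R1, 1R2, 2R2
Complete open branch: countermodel on a T-frame, so not valid in T, nor in K (the same frame is also a K-frame).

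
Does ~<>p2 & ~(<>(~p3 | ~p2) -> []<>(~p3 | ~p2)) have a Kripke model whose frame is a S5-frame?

Unsatisfiable (every branch closes)

1. ~<>p2 & ~(<>(~p3 | ~p2) -> []<>(~p3 | ~p2)), u
2. ~<>p2, u
3. ~(<>(~p3 | ~p2) -> []<>(~p3 | ~p2)), u
4. <>(~p3 | ~p2), u
5. ~[]<>(~p3 | ~p2), u
6. ~p2, u
7. ~p3 | ~p2, v
8. ~p2, v
9. ~<>(~p3 | ~p2), w
10. ~p2, w
11. ~(~p3 | ~p2), u
12. p3, u
13. p2, u
Accessibility: uRu, uRv, uRw, vRu, vRv, vRw, wRu, wRv, wRw
Branch closes: p2 and ~p2 both at u.
(One branch shown.) All branches close.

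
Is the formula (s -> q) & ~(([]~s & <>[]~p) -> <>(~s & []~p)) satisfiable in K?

1. (s -> q) & ~(([]~s & <>[]~p) -> <>(~s & []~p)), w0
2. s -> q, w0
3. ~(([]~s & <>[]~p) -> <>(~s & []~p)), w0
4. []~s & <>[]~p, w0
5. ~<>(~s & []~p), w0
6. []~s, w0
7. <>[]~p, w0
8. q, w0
9. []~p, w1
10. ~(~s & []~p), w1
11. ~s, w1
12. ~[]~p, w1
13. p, w2
14. ~p, w2
Accessibility: w0Rw1, w1Rw2
Branch closes: p and ~p both at w2.
Every branch closes; the branch above is one of them.

No, unsatisfiable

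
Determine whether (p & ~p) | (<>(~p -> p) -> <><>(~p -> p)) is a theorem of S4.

Tableau for the negation ~((p & ~p) | (<>(~p -> p) -> <><>(~p -> p))):
1. ~((p & ~p) | (<>(~p -> p) -> <><>(~p -> p))), w0
2. ~(p & ~p), w0   [~|-rule on 1]
3. ~(<>(~p -> p) -> <><>(~p -> p)), w0   [~|-rule on 1]
4. <>(~p -> p), w0   [~->-rule on 3]
5. ~<><>(~p -> p), w0   [~->-rule on 3]
6. ~<>(~p -> p), w0   [~<>-rule on 5 via w0Rw0]
7. ~(~p -> p), w0   [~<>-rule on 6 via w0Rw0]
8. ~p, w0   [~->-rule on 7]
9. ~p -> p, w1   [<>-rule on 4: fresh world w1, w0Rw1]
10. ~<>(~p -> p), w1   [~<>-rule on 5 via w0Rw1]
11. ~(~p -> p), w1   [~<>-rule on 6 via w0Rw1]
12. ~p, w1   [~->-rule on 11]
13. p, w1   [->-rule on 9 (branches; this branch)]
Accessibility: w0Rw0, w0Rw1, w1Rw1
Branch closes: p and ~p both at w1.
Every branch of the negation's tableau closes; the branch above is one of them.

Yes, valid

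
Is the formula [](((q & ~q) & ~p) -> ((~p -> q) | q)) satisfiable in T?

Satisfiable

1. [](((q & ~q) & ~p) -> ((~p -> q) | q)), u
2. ((q & ~q) & ~p) -> ((~p -> q) | q), u
3. (~p -> q) | q, u
4. q, u
Accessibility: uRu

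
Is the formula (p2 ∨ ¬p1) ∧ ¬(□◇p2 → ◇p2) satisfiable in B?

Unsatisfiable (every branch closes)

1. (p2 ∨ ¬p1) ∧ ¬(□◇p2 → ◇p2), w0
2. p2 ∨ ¬p1, w0
3. ¬(□◇p2 → ◇p2), w0
4. □◇p2, w0
5. ¬◇p2, w0
6. ◇p2, w0
7. ¬p2, w0
8. ¬p1, w0
9. p2, w1
10. ◇p2, w1
11. ¬p2, w1
Accessibility: w0Rw0, w0Rw1, w1Rw0, w1Rw1
Branch closes: p2 and ¬p2 both at w1.
All branches of the tableau close; one closing branch shown above.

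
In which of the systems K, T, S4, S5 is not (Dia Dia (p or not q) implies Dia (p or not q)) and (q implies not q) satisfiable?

K

K-tableau for the formula:
1. not (Dia Dia (p or not q) implies Dia (p or not q)) and (q implies not q), w0
2. not (Dia Dia (p or not q) implies Dia (p or not q)), w0
3. q implies not q, w0
4. Dia Dia (p or not q), w0
5. not Dia (p or not q), w0
6. not q, w0
7. Dia (p or not q), w1
8. not (p or not q), w1
9. not p, w1
10. q, w1
11. p or not q, w2
12. not q, w2
Accessibility: w0Rw1, w1Rw2
Complete open branch: satisfiable in K.
T-tableau for the formula:
1. not (Dia Dia (p or not q) implies Dia (p or not q)) and (q implies not q), w0
2. not (Dia Dia (p or not q) implies Dia (p or not q)), w0
3. q implies not q, w0
4. Dia Dia (p or not q), w0
5. not Dia (p or not q), w0
6. not (p or not q), w0
7. not p, w0
8. q, w0
9. not q, w0
Accessibility: w0Rw0
Branch closes: q and not q both at w0.
Every branch closes (one shown): unsatisfiable in T, hence also in S4, S5 (every S4/S5-frame is a T-frame).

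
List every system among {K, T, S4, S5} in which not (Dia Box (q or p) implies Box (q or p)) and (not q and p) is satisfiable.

S4-tableau for the formula:
1. not (Dia Box (q or p) implies Box (q or p)) and (not q and p), w0
2. not (Dia Box (q or p) implies Box (q or p)), w0   [and-rule on 1]
3. not q and p, w0   [and-rule on 1]
4. Dia Box (q or p), w0   [neg-implies-rule on 2]
5. not Box (q or p), w0   [neg-implies-rule on 2]
6. not q, w0   [and-rule on 3]
7. p, w0   [and-rule on 3]
8. Box (q or p), w1   [Dia-rule on 4: fresh world w1, w0Rw1]
9. q or p, w1   [Box-rule on 8 via w1Rw1]
10. p, w1   [or-rule on 9 (branches; this branch)]
11. not (q or p), w2   [neg-Box-rule on 5: fresh world w2, w0Rw2]
12. not q, w2   [neg-or-rule on 11]
13. not p, w2   [neg-or-rule on 11]
Accessibility: w0Rw0, w0Rw1, w0Rw2, w1Rw1, w2Rw2
Complete open branch: satisfiable in S4, hence also in K, T (this S4-model is also a K-model and a T-model).
S5-tableau for the formula:
1. not (Dia Box (q or p) implies Box (q or p)) and (not q and p), w0
2. not (Dia Box (q or p) implies Box (q or p)), w0   [and-rule on 1]
3. not q and p, w0   [and-rule on 1]
4. Dia Box (q or p), w0   [neg-implies-rule on 2]
5. not Box (q or p), w0   [neg-implies-rule on 2]
6. not q, w0   [and-rule on 3]
7. p, w0   [and-rule on 3]
8. Box (q or p), w1   [Dia-rule on 4: fresh world w1, w0Rw1]
9. q or p, w0   [Box-rule on 8 via w1Rw0]
10. q or p, w1   [Box-rule on 8 via w1Rw1]
11. p, w1   [or-rule on 10 (branches; this branch)]
12. not (q or p), w2   [neg-Box-rule on 5: fresh world w2, w0Rw2]
13. not q, w2   [neg-or-rule on 12]
14. not p, w2   [neg-or-rule on 12]
15. q or p, w2   [Box-rule on 8 via w1Rw2]
16. p, w2   [or-rule on 15 (branches; this branch)]
Accessibility: w0Rw0, w0Rw1, w0Rw2, w1Rw0, w1Rw1, w1Rw2, w2Rw0, w2Rw1, w2Rw2
Branch closes: p and not p both at w2.
Every branch closes (one shown): unsatisfiable in S5.

K, T, S4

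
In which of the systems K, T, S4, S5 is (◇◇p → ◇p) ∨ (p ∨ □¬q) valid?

S4, S5

S4-tableau for the negation ¬((◇◇p → ◇p) ∨ (p ∨ □¬q)):
1. ¬((◇◇p → ◇p) ∨ (p ∨ □¬q)), w0
2. ¬(◇◇p → ◇p), w0
3. ¬(p ∨ □¬q), w0
4. ◇◇p, w0
5. ¬◇p, w0
6. ¬p, w0
7. ¬□¬q, w0
8. ◇p, w1
9. ¬p, w1
10. q, w2
11. ¬p, w2
12. p, w3
13. ¬p, w3
Accessibility: w0Rw0, w0Rw1, w0Rw2, w0Rw3, w1Rw1, w1Rw3, w2Rw2, w3Rw3
Branch closes: p and ¬p both at w3.
Every branch closes (one shown): valid in S4, hence also in S5 (every theorem of S4 is a theorem of S5).
T-tableau for the negation ¬((◇◇p → ◇p) ∨ (p ∨ □¬q)):
1. ¬((◇◇p → ◇p) ∨ (p ∨ □¬q)), w0
2. ¬(◇◇p → ◇p), w0
3. ¬(p ∨ □¬q), w0
4. ◇◇p, w0
5. ¬◇p, w0
6. ¬p, w0
7. ¬□¬q, w0
8. ◇p, w1
9. ¬p, w1
10. q, w2
11. ¬p, w2
12. p, w3
Accessibility: w0Rw0, w0Rw1, w0Rw2, w1Rw1, w1Rw3, w2Rw2, w3Rw3
Complete open branch: countermodel on a T-frame, so not valid in T, nor in K (the same frame is also a K-frame).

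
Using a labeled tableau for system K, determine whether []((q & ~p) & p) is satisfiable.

1. []((q & ~p) & p), u

Satisfiable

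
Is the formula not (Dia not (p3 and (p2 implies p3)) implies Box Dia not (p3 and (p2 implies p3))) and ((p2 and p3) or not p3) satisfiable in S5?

No, unsatisfiable

1. not (Dia not (p3 and (p2 implies p3)) implies Box Dia not (p3 and (p2 implies p3))) and ((p2 and p3) or not p3), u
2. not (Dia not (p3 and (p2 implies p3)) implies Box Dia not (p3 and (p2 implies p3))), u
3. (p2 and p3) or not p3, u
4. Dia not (p3 and (p2 implies p3)), u
5. not Box Dia not (p3 and (p2 implies p3)), u
6. p2 and p3, u
7. p2, u
8. p3, u
9. not (p3 and (p2 implies p3)), v
10. not (p2 implies p3), v
11. p2, v
12. not p3, v
13. not Dia not (p3 and (p2 implies p3)), w
14. p3 and (p2 implies p3), u
15. p2 implies p3, u
16. p3 and (p2 implies p3), v
17. p3, v
18. p2 implies p3, v
Accessibility: uRu, uRv, uRw, vRu, vRv, vRw, wRu, wRv, wRw
Branch closes: p3 and not p3 both at v.
All branches of the tableau close; one closing branch shown above.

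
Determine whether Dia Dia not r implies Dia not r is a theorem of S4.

Tableau for the negation not (Dia Dia not r implies Dia not r):
1. not (Dia Dia not r implies Dia not r), 0
2. Dia Dia not r, 0
3. not Dia not r, 0
4. r, 0
5. Dia not r, 1
6. r, 1
7. not r, 2
8. r, 2
Accessibility: 0R0, 0R1, 0R2, 1R1, 1R2, 2R2
Branch closes: r and not r both at 2.
All branches of the negation close; one closing branch shown above.

Valid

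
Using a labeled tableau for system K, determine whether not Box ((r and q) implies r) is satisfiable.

1. not Box ((r and q) implies r), w0
2. not ((r and q) implies r), w1   [neg-Box-rule on 1: fresh world w1, w0Rw1]
3. r and q, w1   [neg-implies-rule on 2]
4. not r, w1   [neg-implies-rule on 2]
5. r, w1   [and-rule on 3]
6. q, w1   [and-rule on 3]
Accessibility: w0Rw1
Branch closes: r and not r both at w1.
(One branch shown.) All branches close.

Unsatisfiable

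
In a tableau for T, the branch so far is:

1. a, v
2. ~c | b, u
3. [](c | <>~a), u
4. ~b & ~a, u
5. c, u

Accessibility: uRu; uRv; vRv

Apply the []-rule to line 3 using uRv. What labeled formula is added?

c | <>~a, v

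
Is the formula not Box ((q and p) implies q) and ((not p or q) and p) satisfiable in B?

1. not Box ((q and p) implies q) and ((not p or q) and p), 0
2. not Box ((q and p) implies q), 0   [and-rule on 1]
3. (not p or q) and p, 0   [and-rule on 1]
4. not p or q, 0   [and-rule on 3]
5. p, 0   [and-rule on 3]
6. q, 0   [or-rule on 4 (branches; this branch)]
7. not ((q and p) implies q), 1   [neg-Box-rule on 2: fresh world 1, 0R1]
8. q and p, 1   [neg-implies-rule on 7]
9. not q, 1   [neg-implies-rule on 7]
10. q, 1   [and-rule on 8]
11. p, 1   [and-rule on 8]
Accessibility: 0R0, 0R1, 1R0, 1R1
Branch closes: q and not q both at 1.
Every branch closes; the branch above is one of them.

No, unsatisfiable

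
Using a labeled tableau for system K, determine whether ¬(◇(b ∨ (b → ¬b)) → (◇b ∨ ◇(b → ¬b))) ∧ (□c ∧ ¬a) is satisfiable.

Unsatisfiable

1. ¬(◇(b ∨ (b → ¬b)) → (◇b ∨ ◇(b → ¬b))) ∧ (□c ∧ ¬a), u
2. ¬(◇(b ∨ (b → ¬b)) → (◇b ∨ ◇(b → ¬b))), u   [∧-rule on 1]
3. □c ∧ ¬a, u   [∧-rule on 1]
4. ◇(b ∨ (b → ¬b)), u   [¬→-rule on 2]
5. ¬(◇b ∨ ◇(b → ¬b)), u   [¬→-rule on 2]
6. □c, u   [∧-rule on 3]
7. ¬a, u   [∧-rule on 3]
8. ¬◇b, u   [¬∨-rule on 5]
9. ¬◇(b → ¬b), u   [¬∨-rule on 5]
10. b ∨ (b → ¬b), v   [◇-rule on 4: fresh world v, uRv]
11. c, v   [□-rule on 6 via uRv]
12. ¬b, v   [¬◇-rule on 8 via uRv]
13. ¬(b → ¬b), v   [¬◇-rule on 9 via uRv]
14. b, v   [¬→-rule on 13]
Accessibility: uRv
Branch closes: b and ¬b both at v.
All branches of the tableau close; one closing branch shown above.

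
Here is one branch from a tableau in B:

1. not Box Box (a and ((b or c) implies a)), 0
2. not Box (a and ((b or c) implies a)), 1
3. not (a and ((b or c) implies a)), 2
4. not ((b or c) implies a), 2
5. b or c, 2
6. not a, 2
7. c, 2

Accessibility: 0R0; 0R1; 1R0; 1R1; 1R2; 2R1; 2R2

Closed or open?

No, open

No world carries both an atom and its negation.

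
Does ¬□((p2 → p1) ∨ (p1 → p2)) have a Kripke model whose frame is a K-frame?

1. ¬□((p2 → p1) ∨ (p1 → p2)), 0
2. ¬((p2 → p1) ∨ (p1 → p2)), 1   [¬□-rule on 1: fresh world 1, 0R1]
3. ¬(p2 → p1), 1   [¬∨-rule on 2]
4. ¬(p1 → p2), 1   [¬∨-rule on 2]
5. p2, 1   [¬→-rule on 3]
6. ¬p1, 1   [¬→-rule on 3]
7. p1, 1   [¬→-rule on 4]
8. ¬p2, 1   [¬→-rule on 4]
Accessibility: 0R1
Branch closes: p1 and ¬p1 both at 1.
All branches of the tableau close; one closing branch shown above.

No, unsatisfiable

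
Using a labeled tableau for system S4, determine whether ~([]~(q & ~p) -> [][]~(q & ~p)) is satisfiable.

1. ~([]~(q & ~p) -> [][]~(q & ~p)), u
2. []~(q & ~p), u   [~->-rule on 1]
3. ~[][]~(q & ~p), u   [~->-rule on 1]
4. ~(q & ~p), u   [[]-rule on 2 via uRu]
5. p, u   [~&-rule on 4 (branches; this branch)]
6. ~[]~(q & ~p), v   [~[]-rule on 3: fresh world v, uRv]
7. ~(q & ~p), v   [[]-rule on 2 via uRv]
8. p, v   [~&-rule on 7 (branches; this branch)]
9. q & ~p, w   [~[]-rule on 6: fresh world w, vRw]
10. q, w   [&-rule on 9]
11. ~p, w   [&-rule on 9]
12. ~(q & ~p), w   [[]-rule on 2 via uRw]
13. p, w   [~&-rule on 12 (branches; this branch)]
Accessibility: uRu, uRv, uRw, vRv, vRw, wRw
Branch closes: p and ~p both at w.
All branches of the tableau close; one closing branch shown above.

Unsatisfiable (every branch closes)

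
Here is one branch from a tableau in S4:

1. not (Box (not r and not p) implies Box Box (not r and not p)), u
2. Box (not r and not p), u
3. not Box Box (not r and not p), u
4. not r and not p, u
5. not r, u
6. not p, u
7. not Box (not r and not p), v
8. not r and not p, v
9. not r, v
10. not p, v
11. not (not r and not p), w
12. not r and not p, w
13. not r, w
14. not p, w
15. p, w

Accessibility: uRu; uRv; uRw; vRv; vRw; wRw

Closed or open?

Closed

Both p and not p appear at w.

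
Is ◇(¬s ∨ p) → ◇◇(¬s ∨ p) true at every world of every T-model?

Tableau for the negation ¬(◇(¬s ∨ p) → ◇◇(¬s ∨ p)):
1. ¬(◇(¬s ∨ p) → ◇◇(¬s ∨ p)), 0
2. ◇(¬s ∨ p), 0
3. ¬◇◇(¬s ∨ p), 0
4. ¬◇(¬s ∨ p), 0
5. ¬(¬s ∨ p), 0
6. s, 0
7. ¬p, 0
8. ¬s ∨ p, 1
9. ¬◇(¬s ∨ p), 1
10. ¬(¬s ∨ p), 1
11. s, 1
12. ¬p, 1
13. p, 1
Accessibility: 0R0, 0R1, 1R1
Branch closes: p and ¬p both at 1.
All branches of the negation close; one closing branch shown above.

Valid in T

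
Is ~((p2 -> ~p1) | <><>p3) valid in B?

No, not valid

Tableau for the negation (p2 -> ~p1) | <><>p3:
1. (p2 -> ~p1) | <><>p3, u
2. <><>p3, u   [|-rule on 1 (branches; this branch)]
3. <>p3, v   [<>-rule on 2: fresh world v, uRv]
4. p3, w   [<>-rule on 3: fresh world w, vRw]
Accessibility: uRu, uRv, vRu, vRv, vRw, wRv, wRw
The negation has an open branch (countermodel exists).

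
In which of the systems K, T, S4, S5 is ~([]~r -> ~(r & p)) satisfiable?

K-tableau for the formula:
1. ~([]~r -> ~(r & p)), w0
2. []~r, w0
3. r & p, w0
4. r, w0
5. p, w0
Complete open branch: satisfiable in K.
T-tableau for the formula:
1. ~([]~r -> ~(r & p)), w0
2. []~r, w0
3. r & p, w0
4. r, w0
5. p, w0
6. ~r, w0
Accessibility: w0Rw0
Branch closes: r and ~r both at w0.
Every branch closes (one shown): unsatisfiable in T, hence also in S4, S5 (every S4/S5-frame is a T-frame).

K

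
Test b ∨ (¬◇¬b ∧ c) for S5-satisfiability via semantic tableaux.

Yes, satisfiable

1. b ∨ (¬◇¬b ∧ c), 0
2. ¬◇¬b ∧ c, 0
3. ¬◇¬b, 0
4. c, 0
5. b, 0
Accessibility: 0R0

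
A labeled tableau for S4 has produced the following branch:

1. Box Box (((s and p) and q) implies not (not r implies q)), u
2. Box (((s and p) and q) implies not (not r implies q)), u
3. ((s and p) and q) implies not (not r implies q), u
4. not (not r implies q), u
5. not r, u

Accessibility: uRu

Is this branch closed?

No world carries both an atom and its negation.

Open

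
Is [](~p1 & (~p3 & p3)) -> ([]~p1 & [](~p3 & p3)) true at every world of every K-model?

Tableau for the negation ~([](~p1 & (~p3 & p3)) -> ([]~p1 & [](~p3 & p3))):
1. ~([](~p1 & (~p3 & p3)) -> ([]~p1 & [](~p3 & p3))), 0
2. [](~p1 & (~p3 & p3)), 0
3. ~([]~p1 & [](~p3 & p3)), 0
4. ~[](~p3 & p3), 0
5. ~(~p3 & p3), 1
6. ~p1 & (~p3 & p3), 1
7. ~p1, 1
8. ~p3 & p3, 1
9. ~p3, 1
10. p3, 1
Accessibility: 0R1
Branch closes: p3 and ~p3 both at 1.
Every branch of the negation's tableau closes; the branch above is one of them.

Valid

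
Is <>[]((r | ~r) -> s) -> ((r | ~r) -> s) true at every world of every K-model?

Not valid

Tableau for the negation ~(<>[]((r | ~r) -> s) -> ((r | ~r) -> s)):
1. ~(<>[]((r | ~r) -> s) -> ((r | ~r) -> s)), w0
2. <>[]((r | ~r) -> s), w0
3. ~((r | ~r) -> s), w0
4. r | ~r, w0
5. ~s, w0
6. ~r, w0
7. []((r | ~r) -> s), w1
Accessibility: w0Rw1
The negation has an open branch (countermodel exists).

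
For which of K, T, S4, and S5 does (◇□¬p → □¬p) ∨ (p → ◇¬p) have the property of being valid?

K-tableau for the negation ¬((◇□¬p → □¬p) ∨ (p → ◇¬p)):
1. ¬((◇□¬p → □¬p) ∨ (p → ◇¬p)), w0
2. ¬(◇□¬p → □¬p), w0
3. ¬(p → ◇¬p), w0
4. ◇□¬p, w0
5. ¬□¬p, w0
6. p, w0
7. ¬◇¬p, w0
8. □¬p, w1
9. p, w1
10. p, w2
Accessibility: w0Rw1, w0Rw2
Complete open branch: countermodel on a K-frame, so not valid in K.
T-tableau for the negation ¬((◇□¬p → □¬p) ∨ (p → ◇¬p)):
1. ¬((◇□¬p → □¬p) ∨ (p → ◇¬p)), w0
2. ¬(◇□¬p → □¬p), w0
3. ¬(p → ◇¬p), w0
4. ◇□¬p, w0
5. ¬□¬p, w0
6. p, w0
7. ¬◇¬p, w0
8. □¬p, w1
9. p, w1
10. ¬p, w1
Accessibility: w0Rw0, w0Rw1, w1Rw1
Branch closes: p and ¬p both at w1.
Every branch closes (one shown): valid in T, hence also in S4, S5 (every theorem of T is a theorem of S4 and S5).

T, S4, S5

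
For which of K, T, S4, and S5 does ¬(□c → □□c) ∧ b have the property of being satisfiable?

S4-tableau for the formula:
1. ¬(□c → □□c) ∧ b, 0
2. ¬(□c → □□c), 0
3. b, 0
4. □c, 0
5. ¬□□c, 0
6. c, 0
7. ¬□c, 1
8. c, 1
9. ¬c, 2
10. c, 2
Accessibility: 0R0, 0R1, 0R2, 1R1, 1R2, 2R2
Branch closes: c and ¬c both at 2.
Every branch closes (one shown): unsatisfiable in S4, hence also in S5 (every S5-frame is an S4-frame).
T-tableau for the formula:
1. ¬(□c → □□c) ∧ b, 0
2. ¬(□c → □□c), 0
3. b, 0
4. □c, 0
5. ¬□□c, 0
6. c, 0
7. ¬□c, 1
8. c, 1
9. ¬c, 2
Accessibility: 0R0, 0R1, 1R1, 1R2, 2R2
Complete open branch: satisfiable in T, hence also in K (this T-model is also a K-model).

K, T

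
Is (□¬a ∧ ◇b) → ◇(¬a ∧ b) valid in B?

Tableau for the negation ¬((□¬a ∧ ◇b) → ◇(¬a ∧ b)):
1. ¬((□¬a ∧ ◇b) → ◇(¬a ∧ b)), w0
2. □¬a ∧ ◇b, w0   [¬→-rule on 1]
3. ¬◇(¬a ∧ b), w0   [¬→-rule on 1]
4. □¬a, w0   [∧-rule on 2]
5. ◇b, w0   [∧-rule on 2]
6. ¬(¬a ∧ b), w0   [¬◇-rule on 3 via w0Rw0]
7. ¬a, w0   [□-rule on 4 via w0Rw0]
8. ¬b, w0   [¬∧-rule on 6 (branches; this branch)]
9. b, w1   [◇-rule on 5: fresh world w1, w0Rw1]
10. ¬(¬a ∧ b), w1   [¬◇-rule on 3 via w0Rw1]
11. ¬a, w1   [□-rule on 4 via w0Rw1]
12. ¬b, w1   [¬∧-rule on 10 (branches; this branch)]
Accessibility: w0Rw0, w0Rw1, w1Rw0, w1Rw1
Branch closes: b and ¬b both at w1.
Every branch of the negation's tableau closes; the branch above is one of them.

Yes, valid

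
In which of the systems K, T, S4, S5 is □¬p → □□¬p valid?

S4-tableau for the negation ¬(□¬p → □□¬p):
1. ¬(□¬p → □□¬p), 0
2. □¬p, 0   [¬→-rule on 1]
3. ¬□□¬p, 0   [¬→-rule on 1]
4. ¬p, 0   [□-rule on 2 via 0R0]
5. ¬□¬p, 1   [¬□-rule on 3: fresh world 1, 0R1]
6. ¬p, 1   [□-rule on 2 via 0R1]
7. p, 2   [¬□-rule on 5: fresh world 2, 1R2]
8. ¬p, 2   [□-rule on 2 via 0R2]
Accessibility: 0R0, 0R1, 0R2, 1R1, 1R2, 2R2
Branch closes: p and ¬p both at 2.
Every branch closes (one shown): valid in S4, hence also in S5 (every theorem of S4 is a theorem of S5).
T-tableau for the negation ¬(□¬p → □□¬p):
1. ¬(□¬p → □□¬p), 0
2. □¬p, 0   [¬→-rule on 1]
3. ¬□□¬p, 0   [¬→-rule on 1]
4. ¬p, 0   [□-rule on 2 via 0R0]
5. ¬□¬p, 1   [¬□-rule on 3: fresh world 1, 0R1]
6. ¬p, 1   [□-rule on 2 via 0R1]
7. p, 2   [¬□-rule on 5: fresh world 2, 1R2]
Accessibility: 0R0, 0R1, 1R1, 1R2, 2R2
Complete open branch: countermodel on a T-frame, so not valid in T, nor in K (the same frame is also a K-frame).

S4, S5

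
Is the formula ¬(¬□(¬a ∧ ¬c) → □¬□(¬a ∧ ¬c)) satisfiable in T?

Satisfiable

1. ¬(¬□(¬a ∧ ¬c) → □¬□(¬a ∧ ¬c)), 0
2. ¬□(¬a ∧ ¬c), 0
3. ¬□¬□(¬a ∧ ¬c), 0
4. ¬(¬a ∧ ¬c), 1
5. c, 1
6. □(¬a ∧ ¬c), 2
7. ¬a ∧ ¬c, 2
8. ¬a, 2
9. ¬c, 2
Accessibility: 0R0, 0R1, 0R2, 1R1, 2R2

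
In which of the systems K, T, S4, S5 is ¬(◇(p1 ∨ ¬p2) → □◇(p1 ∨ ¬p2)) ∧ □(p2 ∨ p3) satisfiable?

S5-tableau for the formula:
1. ¬(◇(p1 ∨ ¬p2) → □◇(p1 ∨ ¬p2)) ∧ □(p2 ∨ p3), w0
2. ¬(◇(p1 ∨ ¬p2) → □◇(p1 ∨ ¬p2)), w0
3. □(p2 ∨ p3), w0
4. ◇(p1 ∨ ¬p2), w0
5. ¬□◇(p1 ∨ ¬p2), w0
6. p2 ∨ p3, w0
7. p3, w0
8. p1 ∨ ¬p2, w1
9. p2 ∨ p3, w1
10. ¬p2, w1
11. p3, w1
12. ¬◇(p1 ∨ ¬p2), w2
13. p2 ∨ p3, w2
14. ¬(p1 ∨ ¬p2), w0
15. ¬p1, w0
16. p2, w0
17. ¬(p1 ∨ ¬p2), w1
18. ¬p1, w1
19. p2, w1
Accessibility: w0Rw0, w0Rw1, w0Rw2, w1Rw0, w1Rw1, w1Rw2, w2Rw0, w2Rw1, w2Rw2
Branch closes: p2 and ¬p2 both at w1.
Every branch closes (one shown): unsatisfiable in S5.
S4-tableau for the formula:
1. ¬(◇(p1 ∨ ¬p2) → □◇(p1 ∨ ¬p2)) ∧ □(p2 ∨ p3), w0
2. ¬(◇(p1 ∨ ¬p2) → □◇(p1 ∨ ¬p2)), w0
3. □(p2 ∨ p3), w0
4. ◇(p1 ∨ ¬p2), w0
5. ¬□◇(p1 ∨ ¬p2), w0
6. p2 ∨ p3, w0
7. p3, w0
8. p1 ∨ ¬p2, w1
9. p2 ∨ p3, w1
10. ¬p2, w1
11. p3, w1
12. ¬◇(p1 ∨ ¬p2), w2
13. p2 ∨ p3, w2
14. ¬(p1 ∨ ¬p2), w2
15. ¬p1, w2
16. p2, w2
17. p3, w2
Accessibility: w0Rw0, w0Rw1, w0Rw2, w1Rw1, w2Rw2
Complete open branch: satisfiable in S4, hence also in K, T (this S4-model is also a K-model and a T-model).

K, T, S4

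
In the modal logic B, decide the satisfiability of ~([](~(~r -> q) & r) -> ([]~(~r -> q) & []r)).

1. ~([](~(~r -> q) & r) -> ([]~(~r -> q) & []r)), w0
2. [](~(~r -> q) & r), w0   [~->-rule on 1]
3. ~([]~(~r -> q) & []r), w0   [~->-rule on 1]
4. ~(~r -> q) & r, w0   [[]-rule on 2 via w0Rw0]
5. ~(~r -> q), w0   [&-rule on 4]
6. r, w0   [&-rule on 4]
7. ~r, w0   [~->-rule on 5]
8. ~q, w0   [~->-rule on 5]
Accessibility: w0Rw0
Branch closes: r and ~r both at w0.
(One branch shown.) All branches close.

Unsatisfiable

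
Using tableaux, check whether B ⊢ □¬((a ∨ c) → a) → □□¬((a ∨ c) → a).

Not valid

Tableau for the negation ¬(□¬((a ∨ c) → a) → □□¬((a ∨ c) → a)):
1. ¬(□¬((a ∨ c) → a) → □□¬((a ∨ c) → a)), w0
2. □¬((a ∨ c) → a), w0   [¬→-rule on 1]
3. ¬□□¬((a ∨ c) → a), w0   [¬→-rule on 1]
4. ¬((a ∨ c) → a), w0   [□-rule on 2 via w0Rw0]
5. a ∨ c, w0   [¬→-rule on 4]
6. ¬a, w0   [¬→-rule on 4]
7. c, w0   [∨-rule on 5 (branches; this branch)]
8. ¬□¬((a ∨ c) → a), w1   [¬□-rule on 3: fresh world w1, w0Rw1]
9. ¬((a ∨ c) → a), w1   [□-rule on 2 via w0Rw1]
10. a ∨ c, w1   [¬→-rule on 9]
11. ¬a, w1   [¬→-rule on 9]
12. c, w1   [∨-rule on 10 (branches; this branch)]
13. (a ∨ c) → a, w2   [¬□-rule on 8: fresh world w2, w1Rw2]
14. a, w2   [→-rule on 13 (branches; this branch)]
Accessibility: w0Rw0, w0Rw1, w1Rw0, w1Rw1, w1Rw2, w2Rw1, w2Rw2
The negation has an open branch (countermodel exists).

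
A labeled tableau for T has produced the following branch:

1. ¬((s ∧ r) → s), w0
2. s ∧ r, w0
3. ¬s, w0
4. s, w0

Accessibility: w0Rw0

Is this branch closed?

Yes, closed

Both s and ¬s appear at w0.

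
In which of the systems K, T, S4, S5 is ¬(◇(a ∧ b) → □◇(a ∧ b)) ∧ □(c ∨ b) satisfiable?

K, T, S4

S5-tableau for the formula:
1. ¬(◇(a ∧ b) → □◇(a ∧ b)) ∧ □(c ∨ b), 0
2. ¬(◇(a ∧ b) → □◇(a ∧ b)), 0
3. □(c ∨ b), 0
4. ◇(a ∧ b), 0
5. ¬□◇(a ∧ b), 0
6. c ∨ b, 0
7. b, 0
8. a ∧ b, 1
9. a, 1
10. b, 1
11. c ∨ b, 1
12. ¬◇(a ∧ b), 2
13. c ∨ b, 2
14. ¬(a ∧ b), 0
15. ¬(a ∧ b), 1
16. ¬(a ∧ b), 2
17. b, 2
18. ¬a, 0
19. ¬b, 1
Accessibility: 0R0, 0R1, 0R2, 1R0, 1R1, 1R2, 2R0, 2R1, 2R2
Branch closes: b and ¬b both at 1.
Every branch closes (one shown): unsatisfiable in S5.
S4-tableau for the formula:
1. ¬(◇(a ∧ b) → □◇(a ∧ b)) ∧ □(c ∨ b), 0
2. ¬(◇(a ∧ b) → □◇(a ∧ b)), 0
3. □(c ∨ b), 0
4. ◇(a ∧ b), 0
5. ¬□◇(a ∧ b), 0
6. c ∨ b, 0
7. b, 0
8. a ∧ b, 1
9. a, 1
10. b, 1
11. c ∨ b, 1
12. ¬◇(a ∧ b), 2
13. c ∨ b, 2
14. ¬(a ∧ b), 2
15. b, 2
16. ¬a, 2
Accessibility: 0R0, 0R1, 0R2, 1R1, 2R2
Complete open branch: satisfiable in S4, hence also in K, T (this S4-model is also a K-model and a T-model).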